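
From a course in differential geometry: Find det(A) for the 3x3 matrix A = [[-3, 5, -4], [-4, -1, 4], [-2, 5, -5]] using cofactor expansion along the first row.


Expanding along the first row, det(A) = a11*M_11 - a12*M_12 + a13*M_13, where M_1j is the (1,j) minor.
Minor M_11 = -1*-5 - 4*5 = -15
Minor M_12 = -4*-5 - 4*-2 = 28
Minor M_13 = -4*5 - -1*-2 = -22
det = -3*(-15) - 5*(28) + -4*(-22)
    = 45 - 140 + 88
    = -7

-7


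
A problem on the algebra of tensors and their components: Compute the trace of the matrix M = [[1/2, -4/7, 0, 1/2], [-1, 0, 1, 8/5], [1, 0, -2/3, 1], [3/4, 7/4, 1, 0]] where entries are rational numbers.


The trace is the sum of diagonal entries.
Diagonal: M[1,1] = 1/2, M[2,2] = 0, M[3,3] = -2/3, M[4,4] = 0
Tr(M) = 1/2 + 0 + -2/3 + 0
Computing step by step:
After adding M[1,1]: 1/2
After adding M[2,2]: 1/2
After adding M[3,3]: -1/6
After adding M[4,4]: -1/6
Tr(M) = -1/6

-1/6


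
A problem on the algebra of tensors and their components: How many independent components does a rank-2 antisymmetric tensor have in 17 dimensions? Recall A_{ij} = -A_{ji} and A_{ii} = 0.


An antisymmetric rank-2 tensor satisfies A_{ij} = -A_{ji}, so diagonal entries are zero.
The independent components are the upper-triangular entries: C(n, 2) = n(n-1)/2.
n = 17
C(17, 2) = 17 * 16 / 2 = 272 / 2 = 136

136


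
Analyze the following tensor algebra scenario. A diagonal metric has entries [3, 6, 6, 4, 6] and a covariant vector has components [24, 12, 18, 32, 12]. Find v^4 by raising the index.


To raise an index with a diagonal metric: v^i = v_i / g_{ii}.
For index 4: v_4 = 32, g_{44} = 4
v^4 = 32 / 4 = 8

8


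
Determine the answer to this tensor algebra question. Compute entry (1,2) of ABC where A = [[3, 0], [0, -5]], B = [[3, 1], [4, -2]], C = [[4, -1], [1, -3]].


(ABC)_{12} = sum_m (AB)_{1m} C_{m2}. First compute row 1 of AB.
(AB)_{11} = 3*3 + 0*4 = 9
(AB)_{12} = 3*1 + 0*-2 = 3
Now contract with column 2 of C:
(AB)_{11} * C_{12} = 9 * -1 = -9
(AB)_{12} * C_{22} = 3 * -3 = -9
(ABC)_{12} = -9 + -9 = -18

-18


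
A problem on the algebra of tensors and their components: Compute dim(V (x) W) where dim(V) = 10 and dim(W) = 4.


The dimension of a tensor product is the product of dimensions.
dim(V) = 10, dim(W) = 4
dim(V (x) W) = 10 * 4 = 40

40


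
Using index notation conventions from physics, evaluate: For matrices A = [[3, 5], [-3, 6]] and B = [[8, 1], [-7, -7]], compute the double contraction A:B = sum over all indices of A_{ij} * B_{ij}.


A:B = sum over all i,j of A_{ij} * B_{ij}.
Row 1: 3*8=24, 5*1=5 => row sum = 29
Row 2: -3*-7=21, 6*-7=-42 => row sum = -21
Total = 29 + -21 = 8

8


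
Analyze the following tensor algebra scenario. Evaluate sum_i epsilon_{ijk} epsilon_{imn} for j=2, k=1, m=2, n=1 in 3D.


Using the identity: epsilon_{ijk} epsilon_{imn} = delta_{jm} delta_{kn} - delta_{jn} delta_{km}.
delta_{22} = 1
delta_{11} = 1
delta_{21} = 0
delta_{12} = 0
Result = 1 * 1 - 0 * 0 = 1 - 0 = 1

1


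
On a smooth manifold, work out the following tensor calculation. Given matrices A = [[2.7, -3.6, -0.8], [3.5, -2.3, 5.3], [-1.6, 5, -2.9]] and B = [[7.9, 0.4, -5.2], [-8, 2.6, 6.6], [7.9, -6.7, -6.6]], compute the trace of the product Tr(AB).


Tr(AB) = sum_i (AB)_{ii} where (AB)_{ii} = sum_k A_{ik} B_{ki}.
(AB)_{11} = 2.7*7.9 + -3.6*-8 + -0.8*7.9 = 43.81
(AB)_{22} = 3.5*0.4 + -2.3*2.6 + 5.3*-6.7 = -40.09
(AB)_{33} = -1.6*-5.2 + 5*6.6 + -2.9*-6.6 = 60.46
Tr(AB) = 43.81 + -40.09 + 60.46 = 64.18

64.18


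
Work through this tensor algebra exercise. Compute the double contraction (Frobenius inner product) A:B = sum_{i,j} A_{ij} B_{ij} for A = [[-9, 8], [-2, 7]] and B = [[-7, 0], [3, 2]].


A:B = sum over all i,j of A_{ij} * B_{ij}.
Row 1: -9*-7=63, 8*0=0 => row sum = 63
Row 2: -2*3=-6, 7*2=14 => row sum = 8
Total = 63 + 8 = 71

71


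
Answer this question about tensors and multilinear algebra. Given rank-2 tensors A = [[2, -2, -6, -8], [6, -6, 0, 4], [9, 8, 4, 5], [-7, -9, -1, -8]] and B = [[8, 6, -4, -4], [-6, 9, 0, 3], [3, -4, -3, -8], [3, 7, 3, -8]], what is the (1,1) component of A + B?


Tensor addition is component-wise: (A + B)_{ij} = A_{ij} + B_{ij}.
A_{11} = 2
B_{11} = 8
(A + B)_{11} = 2 + 8 = 10

10


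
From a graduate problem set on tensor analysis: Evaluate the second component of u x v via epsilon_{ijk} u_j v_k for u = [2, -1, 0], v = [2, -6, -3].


(u x v)_2 = sum_{j,k} epsilon_{2jk} u_j v_k. Only permutations of (1,2,3) contribute; the two non-zero terms are:
eps_{213} u_1 v_3 = -1 * 2 * -3 = 6
eps_{231} u_3 v_1 = 1 * 0 * 2 = 0
(u x v)_2 = 6

6


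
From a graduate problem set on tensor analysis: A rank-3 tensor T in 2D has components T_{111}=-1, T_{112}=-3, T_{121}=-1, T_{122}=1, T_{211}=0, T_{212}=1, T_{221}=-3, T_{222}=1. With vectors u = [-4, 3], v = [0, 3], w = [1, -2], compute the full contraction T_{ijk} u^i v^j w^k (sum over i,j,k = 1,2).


S = sum over i,j,k of T_{ijk} u_i v_j w_k. Expanding all 8 terms:
T_{111}*u_1*v_1*w_1 = -1*-4*0*1 = 0  (running total: 0)
T_{112}*u_1*v_1*w_2 = -3*-4*0*-2 = 0  (running total: 0)
T_{121}*u_1*v_2*w_1 = -1*-4*3*1 = 12  (running total: 12)
T_{122}*u_1*v_2*w_2 = 1*-4*3*-2 = 24  (running total: 36)
T_{211}*u_2*v_1*w_1 = 0*3*0*1 = 0  (running total: 36)
T_{212}*u_2*v_1*w_2 = 1*3*0*-2 = 0  (running total: 36)
T_{221}*u_2*v_2*w_1 = -3*3*3*1 = -27  (running total: 9)
T_{222}*u_2*v_2*w_2 = 1*3*3*-2 = -18  (running total: -9)
S = -9

-9


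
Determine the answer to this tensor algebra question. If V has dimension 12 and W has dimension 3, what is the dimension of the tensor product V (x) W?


The dimension of a tensor product is the product of dimensions.
dim(V) = 12, dim(W) = 3
dim(V (x) W) = 12 * 3 = 36

36


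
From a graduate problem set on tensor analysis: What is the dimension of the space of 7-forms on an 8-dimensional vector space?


The dimension of the space of p-forms on an n-dimensional space is C(n, p).
n = 8, p = 7
C(8, 7) = 8! / (7! * 1!) = 8

8


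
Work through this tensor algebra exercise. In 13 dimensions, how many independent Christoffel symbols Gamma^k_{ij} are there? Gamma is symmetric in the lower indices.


Christoffel symbols Gamma^k_{ij} are symmetric in i,j, so there are d * d(d+1)/2 independent symbols.
d = 13
d(d+1)/2 = 13 * 14 / 2 = 91
Total = 13 * 91 = 1183

1183


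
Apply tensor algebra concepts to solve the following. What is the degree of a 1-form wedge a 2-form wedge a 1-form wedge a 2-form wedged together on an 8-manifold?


The degree of a wedge product is the sum of the degrees of the individual forms.
Degrees: 1, 2, 1, 2
Total degree = 1 + 2 + 1 + 2 = 6

6


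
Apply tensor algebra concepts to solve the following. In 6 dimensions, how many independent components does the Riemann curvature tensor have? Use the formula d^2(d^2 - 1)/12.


The Riemann tensor in d dimensions has d^2(d^2 - 1)/12 independent components.
d = 6, so d^2 = 36
d^2 - 1 = 35
d^2(d^2 - 1) = 36 * 35 = 1260
Divide by 12: 1260 / 12 = 105

105


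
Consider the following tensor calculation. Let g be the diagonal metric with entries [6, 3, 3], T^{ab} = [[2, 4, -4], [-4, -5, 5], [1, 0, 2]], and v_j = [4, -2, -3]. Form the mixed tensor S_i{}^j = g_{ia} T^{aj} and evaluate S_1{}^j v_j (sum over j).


Step 1: lower the first index. For a diagonal metric, g_{ia} T^{aj} = g_{ii} T^{ij} (no sum on i).
g_{11} = 6
S_1{}^1 = 6 * T^{11} = 6 * 2 = 12
S_1{}^2 = 6 * T^{12} = 6 * 4 = 24
S_1{}^3 = 6 * T^{13} = 6 * -4 = -24
Step 2: contract S_1{}^j with v_j.
S_1{}^1 * v_1 = 12 * 4 = 48
S_1{}^2 * v_2 = 24 * -2 = -48
S_1{}^3 * v_3 = -24 * -3 = 72
Result = 48 + -48 + 72 = 72

72


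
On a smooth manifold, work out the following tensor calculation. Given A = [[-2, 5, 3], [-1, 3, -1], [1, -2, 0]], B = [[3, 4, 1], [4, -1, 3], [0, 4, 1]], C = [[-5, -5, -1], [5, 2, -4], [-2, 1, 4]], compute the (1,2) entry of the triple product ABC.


(ABC)_{12} = sum_m (AB)_{1m} C_{m2}. First compute row 1 of AB.
(AB)_{11} = -2*3 + 5*4 + 3*0 = 14
(AB)_{12} = -2*4 + 5*-1 + 3*4 = -1
(AB)_{13} = -2*1 + 5*3 + 3*1 = 16
Now contract with column 2 of C:
(AB)_{11} * C_{12} = 14 * -5 = -70
(AB)_{12} * C_{22} = -1 * 2 = -2
(AB)_{13} * C_{32} = 16 * 1 = 16
(ABC)_{12} = -70 + -2 + 16 = -56

-56


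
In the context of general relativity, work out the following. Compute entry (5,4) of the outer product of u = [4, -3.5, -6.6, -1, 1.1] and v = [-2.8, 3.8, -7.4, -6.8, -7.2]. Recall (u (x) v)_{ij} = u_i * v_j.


The outer product entry T_{ij} = u_i * v_j.
We need i=5, j=4.
u_5 = 1.1, v_4 = -6.8
T_{5,4} = 1.1 * -6.8 = -7.48

-7.48


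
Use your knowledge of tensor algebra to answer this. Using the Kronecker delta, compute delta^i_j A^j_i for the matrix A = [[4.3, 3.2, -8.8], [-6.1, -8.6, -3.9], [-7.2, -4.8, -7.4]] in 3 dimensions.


The contraction (trace) of a rank-2 tensor is the sum of its diagonal elements.
Diagonal entries: A[1,1] = 4.3, A[2,2] = -8.6, A[3,3] = -7.4
Tr(A) = 4.3 + -8.6 + -7.4 = -11.7

-11.7


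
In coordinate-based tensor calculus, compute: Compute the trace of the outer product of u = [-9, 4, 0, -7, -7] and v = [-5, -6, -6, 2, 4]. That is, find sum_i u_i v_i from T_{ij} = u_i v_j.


The outer product gives T_{ij} = u_i v_j.
The trace (contraction) is Tr(T) = sum_i T_{ii} = sum_i u_i v_i.
Diagonal entries:
T_{11} = u_1 * v_1 = -9 * -5 = 45
T_{22} = u_2 * v_2 = 4 * -6 = -24
T_{33} = u_3 * v_3 = 0 * -6 = 0
T_{44} = u_4 * v_4 = -7 * 2 = -14
T_{55} = u_5 * v_5 = -7 * 4 = -28
Tr(T) = 45 + -24 + 0 + -14 + -28 = -21

-21


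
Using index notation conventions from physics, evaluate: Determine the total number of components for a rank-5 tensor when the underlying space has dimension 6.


The number of components of a rank-r tensor in d dimensions is d^r.
Here d = 6 and r = 5.
6^5 = 7776

7776


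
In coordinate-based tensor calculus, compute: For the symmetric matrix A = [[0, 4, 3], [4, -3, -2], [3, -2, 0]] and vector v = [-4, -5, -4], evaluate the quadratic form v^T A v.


First compute Av:
(Av)_1 = 0*-4 + 4*-5 + 3*-4 = -32
(Av)_2 = 4*-4 + -3*-5 + -2*-4 = 7
(Av)_3 = 3*-4 + -2*-5 + 0*-4 = -2
Av = [-32, 7, -2]
Then v^T (Av) = -4*-32 + -5*7 + -4*-2
= 128 + -35 + 8 = 101

101


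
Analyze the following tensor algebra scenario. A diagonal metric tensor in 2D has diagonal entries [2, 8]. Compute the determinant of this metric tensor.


For a diagonal metric, the determinant is the product of diagonal entries.
Diagonal entries: 2, 8
det(g) = 2 * 8 = 16

16


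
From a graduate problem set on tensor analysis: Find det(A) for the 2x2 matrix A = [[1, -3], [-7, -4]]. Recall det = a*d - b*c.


For a 2x2 matrix [[a, b], [c, d]], det = a*d - b*c.
a = 1, b = -3, c = -7, d = -4
a*d = 1 * -4 = -4
b*c = -3 * -7 = 21
det = -4 - 21 = -25

-25


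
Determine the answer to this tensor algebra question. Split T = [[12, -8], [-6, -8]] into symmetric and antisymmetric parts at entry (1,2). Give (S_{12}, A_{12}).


T_{12} = -8
T_{21} = -6
S_{12} = (-8 + -6)/2 = -14/2 = -7
A_{12} = (-8 - -6)/2 = -2/2 = -1
Check: S + A = -7 + -1 = -8 = T_{12}.

(-7, -1)


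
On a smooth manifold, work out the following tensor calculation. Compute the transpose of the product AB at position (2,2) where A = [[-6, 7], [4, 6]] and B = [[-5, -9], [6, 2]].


(AB)^T_{ij} = (AB)_{ji} = sum_k A_{jk} B_{ki}.
For i=2, j=2 we need (AB)_{22}:
A_{21} * B_{12} = 4 * -9 = -36
A_{22} * B_{22} = 6 * 2 = 12
Sum = -36 + 12 = -24

-24


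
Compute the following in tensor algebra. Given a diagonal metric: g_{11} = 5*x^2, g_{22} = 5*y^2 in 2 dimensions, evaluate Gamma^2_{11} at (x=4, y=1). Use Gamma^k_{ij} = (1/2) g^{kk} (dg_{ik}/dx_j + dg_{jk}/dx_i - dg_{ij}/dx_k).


For a diagonal metric, Gamma^k_{ij} = (1/2) g^{kk} (dg_{ik}/dx_j + dg_{jk}/dx_i - dg_{ij}/dx_k).
The metric is diagonal, so g_{ab} = 0 for a != b.
At the given point: g_{11} = 80, g_{22} = 5
g^{22} = 1/5
dg_{12}/dx_1 = 0 (off-diagonal)
dg_{12}/dx_1 = 0 (off-diagonal)
dg_{11}/dx_2 = dg_{11}/dx_2 = 0
Numerator = 0 + 0 - 0 = 0
Gamma^2_{11} = 0 / (2 * 5) = 0

0


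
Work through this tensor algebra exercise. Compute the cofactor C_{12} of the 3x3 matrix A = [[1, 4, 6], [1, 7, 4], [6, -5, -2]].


To find cofactor C_{12}, delete row 1 and column 2.
The resulting 2x2 submatrix is: [[1, 4], [6, -2]]
Minor M_{12} = 1*-2 - 4*6
  = -2 - 24 = -26
Sign = (-1)^(1+2) = (-1)^3 = -1
Cofactor C_{12} = -1 * -26 = 26

26


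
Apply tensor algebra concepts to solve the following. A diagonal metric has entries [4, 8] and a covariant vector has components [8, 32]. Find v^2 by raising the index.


To raise an index with a diagonal metric: v^i = v_i / g_{ii}.
For index 2: v_2 = 32, g_{22} = 8
v^2 = 32 / 8 = 4

4


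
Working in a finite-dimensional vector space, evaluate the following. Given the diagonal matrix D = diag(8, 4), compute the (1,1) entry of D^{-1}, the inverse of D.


For a diagonal matrix, the inverse has entries (D^{-1})_{ii} = 1/d_{ii}.
The diagonal entries are: d_{11} = 8, d_{22} = 4
We need (D^{-1})_{11} = 1/d_{11} = 1/8 = 1/8

1/8


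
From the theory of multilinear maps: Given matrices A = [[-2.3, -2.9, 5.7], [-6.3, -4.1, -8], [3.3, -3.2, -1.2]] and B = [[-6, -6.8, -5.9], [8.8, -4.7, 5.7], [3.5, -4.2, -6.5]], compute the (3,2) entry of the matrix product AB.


(AB)_{ij} = sum_k A_{ik} B_{kj}.
For i=3, j=2:
A_{31} * B_{12} = 3.3 * -6.8 = -22.44
A_{32} * B_{22} = -3.2 * -4.7 = 15.04
A_{33} * B_{32} = -1.2 * -4.2 = 5.04
Sum = -22.44 + 15.04 + 5.04 = -2.36

-2.36


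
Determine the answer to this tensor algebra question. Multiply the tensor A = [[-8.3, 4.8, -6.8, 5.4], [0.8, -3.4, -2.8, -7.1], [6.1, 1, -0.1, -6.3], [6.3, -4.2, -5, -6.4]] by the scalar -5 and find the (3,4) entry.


Scalar multiplication: (cA)_{ij} = c * A_{ij}.
c = -5
A_{34} = -6.3
(cA)_{34} = -5 * -6.3 = 31.5

31.5


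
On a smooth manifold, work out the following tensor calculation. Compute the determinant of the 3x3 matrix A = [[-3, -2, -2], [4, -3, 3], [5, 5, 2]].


Expanding along the first row, det(A) = a11*M_11 - a12*M_12 + a13*M_13, where M_1j is the (1,j) minor.
Minor M_11 = -3*2 - 3*5 = -21
Minor M_12 = 4*2 - 3*5 = -7
Minor M_13 = 4*5 - -3*5 = 35
det = -3*(-21) - -2*(-7) + -2*(35)
    = 63 - 14 + -70
    = -21

-21


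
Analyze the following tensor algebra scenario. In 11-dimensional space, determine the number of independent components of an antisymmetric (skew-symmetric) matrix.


An antisymmetric rank-2 tensor satisfies A_{ij} = -A_{ji}, so diagonal entries are zero.
The independent components are the upper-triangular entries: C(n, 2) = n(n-1)/2.
n = 11
C(11, 2) = 11 * 10 / 2 = 110 / 2 = 55

55


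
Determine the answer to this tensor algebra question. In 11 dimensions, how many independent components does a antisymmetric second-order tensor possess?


A antisymmetric rank-2 tensor in d dimensions has d(d-1)/2 independent components.
d = 11
d(d-1)/2 = 11 * 10 / 2 = 110 / 2 = 55

55


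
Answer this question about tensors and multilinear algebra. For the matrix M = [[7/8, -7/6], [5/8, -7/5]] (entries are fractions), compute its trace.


The trace is the sum of diagonal entries.
Diagonal: M[1,1] = 7/8, M[2,2] = -7/5
Tr(M) = 7/8 + -7/5
Computing step by step:
After adding M[1,1]: 7/8
After adding M[2,2]: -21/40
Tr(M) = -21/40

-21/40


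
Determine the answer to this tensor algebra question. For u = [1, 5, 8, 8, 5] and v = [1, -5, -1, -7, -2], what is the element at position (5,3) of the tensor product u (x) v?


The outer product entry T_{ij} = u_i * v_j.
We need i=5, j=3.
u_5 = 5, v_3 = -1
T_{5,3} = 5 * -1 = -5

-5


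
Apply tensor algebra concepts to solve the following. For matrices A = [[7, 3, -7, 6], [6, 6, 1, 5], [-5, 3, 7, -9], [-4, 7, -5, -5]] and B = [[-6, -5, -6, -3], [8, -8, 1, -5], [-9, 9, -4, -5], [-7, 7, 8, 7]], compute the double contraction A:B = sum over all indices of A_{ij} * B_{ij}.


A:B = sum over all i,j of A_{ij} * B_{ij}.
Row 1: 7*-6=-42, 3*-5=-15, -7*-6=42, 6*-3=-18 => row sum = -33
Row 2: 6*8=48, 6*-8=-48, 1*1=1, 5*-5=-25 => row sum = -24
Row 3: -5*-9=45, 3*9=27, 7*-4=-28, -9*-5=45 => row sum = 89
Row 4: -4*-7=28, 7*7=49, -5*8=-40, -5*7=-35 => row sum = 2
Total = -33 + -24 + 89 + 2 = 34

34


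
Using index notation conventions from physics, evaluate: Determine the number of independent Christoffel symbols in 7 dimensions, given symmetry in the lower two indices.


Christoffel symbols Gamma^k_{ij} are symmetric in i,j, so there are d * d(d+1)/2 independent symbols.
d = 7
d(d+1)/2 = 7 * 8 / 2 = 28
Total = 7 * 28 = 196

196


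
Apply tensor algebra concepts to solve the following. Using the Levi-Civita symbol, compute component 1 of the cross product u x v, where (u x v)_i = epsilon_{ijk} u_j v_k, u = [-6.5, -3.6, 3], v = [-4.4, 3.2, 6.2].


(u x v)_1 = sum_{j,k} epsilon_{1jk} u_j v_k. Only permutations of (1,2,3) contribute; the two non-zero terms are:
eps_{123} u_2 v_3 = 1 * -3.6 * 6.2 = -22.32
eps_{132} u_3 v_2 = -1 * 3 * 3.2 = -9.6
(u x v)_1 = -31.92

-31.92


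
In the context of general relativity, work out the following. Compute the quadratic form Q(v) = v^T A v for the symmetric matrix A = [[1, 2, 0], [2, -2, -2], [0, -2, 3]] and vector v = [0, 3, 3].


First compute Av:
(Av)_1 = 1*0 + 2*3 + 0*3 = 6
(Av)_2 = 2*0 + -2*3 + -2*3 = -12
(Av)_3 = 0*0 + -2*3 + 3*3 = 3
Av = [6, -12, 3]
Then v^T (Av) = 0*6 + 3*-12 + 3*3
= 0 + -36 + 9 = -27

-27


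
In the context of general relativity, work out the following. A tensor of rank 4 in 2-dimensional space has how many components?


The number of components of a rank-r tensor in d dimensions is d^r.
Here d = 2 and r = 4.
2^4 = 16

16


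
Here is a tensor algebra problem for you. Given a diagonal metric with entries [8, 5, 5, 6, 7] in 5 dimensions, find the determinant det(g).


For a diagonal metric, the determinant is the product of diagonal entries.
Diagonal entries: 8, 5, 5, 6, 7
det(g) = 8 * 5 * 5 * 6 * 7 = 8400

8400


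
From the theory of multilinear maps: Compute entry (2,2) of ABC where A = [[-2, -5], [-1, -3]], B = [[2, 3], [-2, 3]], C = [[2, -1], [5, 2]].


(ABC)_{22} = sum_m (AB)_{2m} C_{m2}. First compute row 2 of AB.
(AB)_{21} = -1*2 + -3*-2 = 4
(AB)_{22} = -1*3 + -3*3 = -12
Now contract with column 2 of C:
(AB)_{21} * C_{12} = 4 * -1 = -4
(AB)_{22} * C_{22} = -12 * 2 = -24
(ABC)_{22} = -4 + -24 = -28

-28


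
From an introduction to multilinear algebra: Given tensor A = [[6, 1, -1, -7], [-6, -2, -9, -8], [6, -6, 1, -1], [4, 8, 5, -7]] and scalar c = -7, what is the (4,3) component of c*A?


Scalar multiplication: (cA)_{ij} = c * A_{ij}.
c = -7
A_{43} = 5
(cA)_{43} = -7 * 5 = -35

-35


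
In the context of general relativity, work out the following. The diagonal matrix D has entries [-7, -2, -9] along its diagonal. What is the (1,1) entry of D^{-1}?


For a diagonal matrix, the inverse has entries (D^{-1})_{ii} = 1/d_{ii}.
The diagonal entries are: d_{11} = -7, d_{22} = -2, d_{33} = -9
We need (D^{-1})_{11} = 1/d_{11} = 1/-7 = -1/7

-1/7


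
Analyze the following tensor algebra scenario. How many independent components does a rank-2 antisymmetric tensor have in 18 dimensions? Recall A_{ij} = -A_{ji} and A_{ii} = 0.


An antisymmetric rank-2 tensor satisfies A_{ij} = -A_{ji}, so diagonal entries are zero.
The independent components are the upper-triangular entries: C(n, 2) = n(n-1)/2.
n = 18
C(18, 2) = 18 * 17 / 2 = 306 / 2 = 153

153


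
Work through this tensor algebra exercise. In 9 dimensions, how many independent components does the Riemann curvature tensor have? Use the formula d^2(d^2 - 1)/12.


The Riemann tensor in d dimensions has d^2(d^2 - 1)/12 independent components.
d = 9, so d^2 = 81
d^2 - 1 = 80
d^2(d^2 - 1) = 81 * 80 = 6480
Divide by 12: 6480 / 12 = 540

540


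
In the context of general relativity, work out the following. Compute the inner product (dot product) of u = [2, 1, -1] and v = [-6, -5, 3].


The inner product u . v = sum of u_i * v_i.
Term-by-term: 2 * -6, 1 * -5, -1 * 3
Products: -12, -5, -3
Sum = -12 + -5 + -3 = -20

-20


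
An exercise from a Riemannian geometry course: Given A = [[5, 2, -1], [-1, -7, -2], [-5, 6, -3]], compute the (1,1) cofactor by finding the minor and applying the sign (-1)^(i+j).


To find cofactor C_{11}, delete row 1 and column 1.
The resulting 2x2 submatrix is: [[-7, -2], [6, -3]]
Minor M_{11} = -7*-3 - -2*6
  = 21 - -12 = 33
Sign = (-1)^(1+1) = (-1)^2 = 1
Cofactor C_{11} = 1 * 33 = 33

33


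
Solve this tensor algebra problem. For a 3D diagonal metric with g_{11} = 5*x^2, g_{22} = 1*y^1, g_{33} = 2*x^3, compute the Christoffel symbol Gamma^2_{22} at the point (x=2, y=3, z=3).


For a diagonal metric, Gamma^k_{ij} = (1/2) g^{kk} (dg_{ik}/dx_j + dg_{jk}/dx_i - dg_{ij}/dx_k).
The metric is diagonal, so g_{ab} = 0 for a != b.
At the given point: g_{11} = 20, g_{22} = 3, g_{33} = 16
g^{22} = 1/3
dg_{22}/dx_2 = dg_{22}/dx_2 = 1
dg_{22}/dx_2 = dg_{22}/dx_2 = 1
dg_{22}/dx_2 = dg_{22}/dx_2 = 1
Numerator = 1 + 1 - 1 = 1
Gamma^2_{22} = 1 / (2 * 3) = 1/6

1/6


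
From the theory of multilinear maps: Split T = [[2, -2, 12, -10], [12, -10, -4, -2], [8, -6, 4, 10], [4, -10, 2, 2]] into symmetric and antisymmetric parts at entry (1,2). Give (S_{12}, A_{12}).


T_{12} = -2
T_{21} = 12
S_{12} = (-2 + 12)/2 = 10/2 = 5
A_{12} = (-2 - 12)/2 = -14/2 = -7
Check: S + A = 5 + -7 = -2 = T_{12}.

(5, -7)


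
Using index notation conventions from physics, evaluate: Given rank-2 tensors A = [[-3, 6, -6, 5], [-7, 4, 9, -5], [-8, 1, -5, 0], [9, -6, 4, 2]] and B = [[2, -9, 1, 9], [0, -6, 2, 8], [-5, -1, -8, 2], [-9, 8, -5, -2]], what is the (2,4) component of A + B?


Tensor addition is component-wise: (A + B)_{ij} = A_{ij} + B_{ij}.
A_{24} = -5
B_{24} = 8
(A + B)_{24} = -5 + 8 = 3

3


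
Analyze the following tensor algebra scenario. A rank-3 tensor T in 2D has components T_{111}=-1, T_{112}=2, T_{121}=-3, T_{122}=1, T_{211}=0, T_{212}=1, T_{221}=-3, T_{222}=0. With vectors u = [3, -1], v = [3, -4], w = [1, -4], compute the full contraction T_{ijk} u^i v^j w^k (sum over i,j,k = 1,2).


S = sum over i,j,k of T_{ijk} u_i v_j w_k. Expanding all 8 terms:
T_{111}*u_1*v_1*w_1 = -1*3*3*1 = -9  (running total: -9)
T_{112}*u_1*v_1*w_2 = 2*3*3*-4 = -72  (running total: -81)
T_{121}*u_1*v_2*w_1 = -3*3*-4*1 = 36  (running total: -45)
T_{122}*u_1*v_2*w_2 = 1*3*-4*-4 = 48  (running total: 3)
T_{211}*u_2*v_1*w_1 = 0*-1*3*1 = 0  (running total: 3)
T_{212}*u_2*v_1*w_2 = 1*-1*3*-4 = 12  (running total: 15)
T_{221}*u_2*v_2*w_1 = -3*-1*-4*1 = -12  (running total: 3)
T_{222}*u_2*v_2*w_2 = 0*-1*-4*-4 = 0  (running total: 3)
S = 3

3


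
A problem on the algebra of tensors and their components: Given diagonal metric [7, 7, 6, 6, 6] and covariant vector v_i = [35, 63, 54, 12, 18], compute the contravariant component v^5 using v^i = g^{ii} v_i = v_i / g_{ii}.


To raise an index with a diagonal metric: v^i = v_i / g_{ii}.
For index 5: v_5 = 18, g_{55} = 6
v^5 = 18 / 6 = 3

3


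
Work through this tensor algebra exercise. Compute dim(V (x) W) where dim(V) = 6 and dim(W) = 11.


The dimension of a tensor product is the product of dimensions.
dim(V) = 6, dim(W) = 11
dim(V (x) W) = 6 * 11 = 66

66


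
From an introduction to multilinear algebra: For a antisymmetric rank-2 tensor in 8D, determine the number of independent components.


A antisymmetric rank-2 tensor in d dimensions has d(d-1)/2 independent components.
d = 8
d(d-1)/2 = 8 * 7 / 2 = 56 / 2 = 28

28


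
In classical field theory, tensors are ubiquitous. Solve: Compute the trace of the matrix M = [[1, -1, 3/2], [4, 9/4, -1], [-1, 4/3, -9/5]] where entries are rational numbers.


The trace is the sum of diagonal entries.
Diagonal: M[1,1] = 1, M[2,2] = 9/4, M[3,3] = -9/5
Tr(M) = 1 + 9/4 + -9/5
Computing step by step:
After adding M[1,1]: 1
After adding M[2,2]: 13/4
After adding M[3,3]: 29/20
Tr(M) = 29/20

29/20


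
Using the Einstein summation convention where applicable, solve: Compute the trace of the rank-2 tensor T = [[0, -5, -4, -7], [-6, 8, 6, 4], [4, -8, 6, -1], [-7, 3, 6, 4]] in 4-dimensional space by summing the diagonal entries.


The contraction (trace) of a rank-2 tensor is the sum of its diagonal elements.
Diagonal entries: A[1,1] = 0, A[2,2] = 8, A[3,3] = 6, A[4,4] = 4
Tr(A) = 0 + 8 + 6 + 4 = 18

18


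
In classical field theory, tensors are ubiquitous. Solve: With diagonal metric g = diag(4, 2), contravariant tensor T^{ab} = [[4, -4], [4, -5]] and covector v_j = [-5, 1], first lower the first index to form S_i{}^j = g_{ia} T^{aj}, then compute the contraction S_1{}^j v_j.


Step 1: lower the first index. For a diagonal metric, g_{ia} T^{aj} = g_{ii} T^{ij} (no sum on i).
g_{11} = 4
S_1{}^1 = 4 * T^{11} = 4 * 4 = 16
S_1{}^2 = 4 * T^{12} = 4 * -4 = -16
Step 2: contract S_1{}^j with v_j.
S_1{}^1 * v_1 = 16 * -5 = -80
S_1{}^2 * v_2 = -16 * 1 = -16
Result = -80 + -16 = -96

-96


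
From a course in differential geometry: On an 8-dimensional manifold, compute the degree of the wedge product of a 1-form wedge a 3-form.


The degree of a wedge product is the sum of the degrees of the individual forms.
Degrees: 1, 3
Total degree = 1 + 3 = 4

4


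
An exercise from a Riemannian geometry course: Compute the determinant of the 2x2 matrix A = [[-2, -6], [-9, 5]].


For a 2x2 matrix [[a, b], [c, d]], det = a*d - b*c.
a = -2, b = -6, c = -9, d = 5
a*d = -2 * 5 = -10
b*c = -6 * -9 = 54
det = -10 - 54 = -64

-64


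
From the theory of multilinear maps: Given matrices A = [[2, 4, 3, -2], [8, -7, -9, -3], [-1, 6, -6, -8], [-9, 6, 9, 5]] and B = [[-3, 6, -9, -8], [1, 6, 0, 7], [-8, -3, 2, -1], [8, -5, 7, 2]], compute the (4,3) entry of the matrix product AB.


(AB)_{ij} = sum_k A_{ik} B_{kj}.
For i=4, j=3:
A_{41} * B_{13} = -9 * -9 = 81
A_{42} * B_{23} = 6 * 0 = 0
A_{43} * B_{33} = 9 * 2 = 18
A_{44} * B_{43} = 5 * 7 = 35
Sum = 81 + 0 + 18 + 35 = 134

134


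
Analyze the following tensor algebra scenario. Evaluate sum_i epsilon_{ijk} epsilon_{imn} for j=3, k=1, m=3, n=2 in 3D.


Using the identity: epsilon_{ijk} epsilon_{imn} = delta_{jm} delta_{kn} - delta_{jn} delta_{km}.
delta_{33} = 1
delta_{12} = 0
delta_{32} = 0
delta_{13} = 0
Result = 1 * 0 - 0 * 0 = 0 - 0 = 0

0


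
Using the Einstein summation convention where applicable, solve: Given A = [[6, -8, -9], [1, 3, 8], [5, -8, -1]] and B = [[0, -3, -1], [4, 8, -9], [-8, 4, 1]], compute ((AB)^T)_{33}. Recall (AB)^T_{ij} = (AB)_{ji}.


(AB)^T_{ij} = (AB)_{ji} = sum_k A_{jk} B_{ki}.
For i=3, j=3 we need (AB)_{33}:
A_{31} * B_{13} = 5 * -1 = -5
A_{32} * B_{23} = -8 * -9 = 72
A_{33} * B_{33} = -1 * 1 = -1
Sum = -5 + 72 + -1 = 66

66


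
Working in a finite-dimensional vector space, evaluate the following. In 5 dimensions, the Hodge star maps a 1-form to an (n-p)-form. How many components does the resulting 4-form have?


The Hodge dual of a p-form on an n-dimensional manifold is an (n-p)-form.
n = 5, p = 1, so dual degree = 5 - 1 = 4
The number of components is C(n, n-p) = C(5, 4) = 5

5


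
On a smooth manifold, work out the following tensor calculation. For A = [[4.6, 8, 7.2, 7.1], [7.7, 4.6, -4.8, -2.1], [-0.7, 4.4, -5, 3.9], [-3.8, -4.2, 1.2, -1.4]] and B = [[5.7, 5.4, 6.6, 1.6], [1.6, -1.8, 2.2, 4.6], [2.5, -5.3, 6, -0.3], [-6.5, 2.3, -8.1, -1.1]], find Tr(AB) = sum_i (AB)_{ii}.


Tr(AB) = sum_i (AB)_{ii} where (AB)_{ii} = sum_k A_{ik} B_{ki}.
(AB)_{11} = 4.6*5.7 + 8*1.6 + 7.2*2.5 + 7.1*-6.5 = 10.87
(AB)_{22} = 7.7*5.4 + 4.6*-1.8 + -4.8*-5.3 + -2.1*2.3 = 53.91
(AB)_{33} = -0.7*6.6 + 4.4*2.2 + -5*6 + 3.9*-8.1 = -56.53
(AB)_{44} = -3.8*1.6 + -4.2*4.6 + 1.2*-0.3 + -1.4*-1.1 = -24.22
Tr(AB) = 10.87 + 53.91 + -56.53 + -24.22 = -15.97

-15.97


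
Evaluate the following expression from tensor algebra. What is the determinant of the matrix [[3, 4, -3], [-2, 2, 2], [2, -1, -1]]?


Expanding along the first row, det(A) = a11*M_11 - a12*M_12 + a13*M_13, where M_1j is the (1,j) minor.
Minor M_11 = 2*-1 - 2*-1 = 0
Minor M_12 = -2*-1 - 2*2 = -2
Minor M_13 = -2*-1 - 2*2 = -2
det = 3*(0) - 4*(-2) + -3*(-2)
    = 0 - -8 + 6
    = 14

14


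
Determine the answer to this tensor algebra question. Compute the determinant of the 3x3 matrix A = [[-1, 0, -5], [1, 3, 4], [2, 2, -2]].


Expanding along the first row, det(A) = a11*M_11 - a12*M_12 + a13*M_13, where M_1j is the (1,j) minor.
Minor M_11 = 3*-2 - 4*2 = -14
Minor M_12 = 1*-2 - 4*2 = -10
Minor M_13 = 1*2 - 3*2 = -4
det = -1*(-14) - 0*(-10) + -5*(-4)
    = 14 - 0 + 20
    = 34

34


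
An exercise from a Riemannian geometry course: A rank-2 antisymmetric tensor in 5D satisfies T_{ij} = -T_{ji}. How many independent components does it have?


An antisymmetric rank-2 tensor satisfies A_{ij} = -A_{ji}, so diagonal entries are zero.
The independent components are the upper-triangular entries: C(n, 2) = n(n-1)/2.
n = 5
C(5, 2) = 5 * 4 / 2 = 20 / 2 = 10

10


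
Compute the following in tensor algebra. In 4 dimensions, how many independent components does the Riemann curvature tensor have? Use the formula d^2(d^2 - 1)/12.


The Riemann tensor in d dimensions has d^2(d^2 - 1)/12 independent components.
d = 4, so d^2 = 16
d^2 - 1 = 15
d^2(d^2 - 1) = 16 * 15 = 240
Divide by 12: 240 / 12 = 20

20


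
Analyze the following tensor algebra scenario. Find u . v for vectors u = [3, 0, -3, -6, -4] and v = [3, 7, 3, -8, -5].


The inner product u . v = sum of u_i * v_i.
Term-by-term: 3 * 3, 0 * 7, -3 * 3, -6 * -8, -4 * -5
Products: 9, 0, -9, 48, 20
Sum = 9 + 0 + -9 + 48 + 20 = 68

68


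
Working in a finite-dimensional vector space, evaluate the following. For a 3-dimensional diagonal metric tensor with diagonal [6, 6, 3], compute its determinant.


For a diagonal metric, the determinant is the product of diagonal entries.
Diagonal entries: 6, 6, 3
det(g) = 6 * 6 * 3 = 108

108


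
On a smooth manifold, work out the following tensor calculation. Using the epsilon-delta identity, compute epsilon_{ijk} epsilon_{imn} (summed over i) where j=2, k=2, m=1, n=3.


Using the identity: epsilon_{ijk} epsilon_{imn} = delta_{jm} delta_{kn} - delta_{jn} delta_{km}.
delta_{21} = 0
delta_{23} = 0
delta_{23} = 0
delta_{21} = 0
Result = 0 * 0 - 0 * 0 = 0 - 0 = 0

0


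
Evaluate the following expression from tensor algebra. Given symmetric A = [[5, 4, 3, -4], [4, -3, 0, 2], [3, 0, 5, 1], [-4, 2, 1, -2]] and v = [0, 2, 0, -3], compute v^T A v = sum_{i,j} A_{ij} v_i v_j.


First compute Av:
(Av)_1 = 5*0 + 4*2 + 3*0 + -4*-3 = 20
(Av)_2 = 4*0 + -3*2 + 0*0 + 2*-3 = -12
(Av)_3 = 3*0 + 0*2 + 5*0 + 1*-3 = -3
(Av)_4 = -4*0 + 2*2 + 1*0 + -2*-3 = 10
Av = [20, -12, -3, 10]
Then v^T (Av) = 0*20 + 2*-12 + 0*-3 + -3*10
= 0 + -24 + 0 + -30 = -54

-54


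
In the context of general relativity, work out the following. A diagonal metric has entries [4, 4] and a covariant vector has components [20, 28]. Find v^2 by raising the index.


To raise an index with a diagonal metric: v^i = v_i / g_{ii}.
For index 2: v_2 = 28, g_{22} = 4
v^2 = 28 / 4 = 7

7


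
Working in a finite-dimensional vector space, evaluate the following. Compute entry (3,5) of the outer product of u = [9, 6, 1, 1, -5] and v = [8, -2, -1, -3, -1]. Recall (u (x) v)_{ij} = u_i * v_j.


The outer product entry T_{ij} = u_i * v_j.
We need i=3, j=5.
u_3 = 1, v_5 = -1
T_{3,5} = 1 * -1 = -1

-1


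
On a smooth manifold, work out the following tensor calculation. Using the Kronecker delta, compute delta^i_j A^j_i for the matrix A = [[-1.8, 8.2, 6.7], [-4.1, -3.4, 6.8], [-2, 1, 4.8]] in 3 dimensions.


The contraction (trace) of a rank-2 tensor is the sum of its diagonal elements.
Diagonal entries: A[1,1] = -1.8, A[2,2] = -3.4, A[3,3] = 4.8
Tr(A) = -1.8 + -3.4 + 4.8 = -0.4

-0.4


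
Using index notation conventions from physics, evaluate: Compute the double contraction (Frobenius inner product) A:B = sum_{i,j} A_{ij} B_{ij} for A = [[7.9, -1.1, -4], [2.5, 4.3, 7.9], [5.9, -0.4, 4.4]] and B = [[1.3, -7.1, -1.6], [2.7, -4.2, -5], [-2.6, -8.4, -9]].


A:B = sum over all i,j of A_{ij} * B_{ij}.
Row 1: 7.9*1.3=10.27, -1.1*-7.1=7.81, -4*-1.6=6.4 => row sum = 24.48
Row 2: 2.5*2.7=6.75, 4.3*-4.2=-18.06, 7.9*-5=-39.5 => row sum = -50.81
Row 3: 5.9*-2.6=-15.34, -0.4*-8.4=3.36, 4.4*-9=-39.6 => row sum = -51.58
Total = 24.48 + -50.81 + -51.58 = -77.91

-77.91


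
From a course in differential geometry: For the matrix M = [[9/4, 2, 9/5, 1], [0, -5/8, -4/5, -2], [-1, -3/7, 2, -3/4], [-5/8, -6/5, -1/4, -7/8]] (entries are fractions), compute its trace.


The trace is the sum of diagonal entries.
Diagonal: M[1,1] = 9/4, M[2,2] = -5/8, M[3,3] = 2, M[4,4] = -7/8
Tr(M) = 9/4 + -5/8 + 2 + -7/8
Computing step by step:
After adding M[1,1]: 9/4
After adding M[2,2]: 13/8
After adding M[3,3]: 29/8
After adding M[4,4]: 11/4
Tr(M) = 11/4

11/4


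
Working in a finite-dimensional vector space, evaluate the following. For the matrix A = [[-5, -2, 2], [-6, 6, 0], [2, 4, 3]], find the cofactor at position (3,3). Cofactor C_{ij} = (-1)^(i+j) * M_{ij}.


To find cofactor C_{33}, delete row 3 and column 3.
The resulting 2x2 submatrix is: [[-5, -2], [-6, 6]]
Minor M_{33} = -5*6 - -2*-6
  = -30 - 12 = -42
Sign = (-1)^(3+3) = (-1)^6 = 1
Cofactor C_{33} = 1 * -42 = -42

-42


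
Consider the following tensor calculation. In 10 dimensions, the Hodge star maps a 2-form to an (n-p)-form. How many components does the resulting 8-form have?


The Hodge dual of a p-form on an n-dimensional manifold is an (n-p)-form.
n = 10, p = 2, so dual degree = 10 - 2 = 8
The number of components is C(n, n-p) = C(10, 8) = 45

45


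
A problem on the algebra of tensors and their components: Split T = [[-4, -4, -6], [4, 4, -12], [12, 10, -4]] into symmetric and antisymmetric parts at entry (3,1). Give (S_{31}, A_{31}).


T_{31} = 12
T_{13} = -6
S_{31} = (12 + -6)/2 = 6/2 = 3
A_{31} = (12 - -6)/2 = 18/2 = 9
Check: S + A = 3 + 9 = 12 = T_{31}.

(3, 9)


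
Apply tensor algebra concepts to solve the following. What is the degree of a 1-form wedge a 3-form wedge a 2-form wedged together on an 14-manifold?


The degree of a wedge product is the sum of the degrees of the individual forms.
Degrees: 1, 3, 2
Total degree = 1 + 3 + 2 = 6

6


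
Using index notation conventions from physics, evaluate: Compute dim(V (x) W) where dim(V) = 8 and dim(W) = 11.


The dimension of a tensor product is the product of dimensions.
dim(V) = 8, dim(W) = 11
dim(V (x) W) = 8 * 11 = 88

88


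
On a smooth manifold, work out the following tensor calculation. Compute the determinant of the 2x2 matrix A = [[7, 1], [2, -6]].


For a 2x2 matrix [[a, b], [c, d]], det = a*d - b*c.
a = 7, b = 1, c = 2, d = -6
a*d = 7 * -6 = -42
b*c = 1 * 2 = 2
det = -42 - 2 = -44

-44


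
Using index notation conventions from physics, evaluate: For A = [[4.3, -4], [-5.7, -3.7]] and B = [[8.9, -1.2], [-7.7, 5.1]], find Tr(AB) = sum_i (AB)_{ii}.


Tr(AB) = sum_i (AB)_{ii} where (AB)_{ii} = sum_k A_{ik} B_{ki}.
(AB)_{11} = 4.3*8.9 + -4*-7.7 = 69.07
(AB)_{22} = -5.7*-1.2 + -3.7*5.1 = -12.03
Tr(AB) = 69.07 + -12.03 = 57.04

57.04


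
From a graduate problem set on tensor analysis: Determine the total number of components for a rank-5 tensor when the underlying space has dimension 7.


The number of components of a rank-r tensor in d dimensions is d^r.
Here d = 7 and r = 5.
7^5 = 16807

16807


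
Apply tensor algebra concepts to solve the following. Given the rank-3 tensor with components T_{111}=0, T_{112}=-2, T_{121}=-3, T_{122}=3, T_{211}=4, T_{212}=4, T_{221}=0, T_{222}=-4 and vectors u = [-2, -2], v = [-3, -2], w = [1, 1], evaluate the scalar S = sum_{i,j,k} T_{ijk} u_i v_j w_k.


S = sum over i,j,k of T_{ijk} u_i v_j w_k. Expanding all 8 terms:
T_{111}*u_1*v_1*w_1 = 0*-2*-3*1 = 0  (running total: 0)
T_{112}*u_1*v_1*w_2 = -2*-2*-3*1 = -12  (running total: -12)
T_{121}*u_1*v_2*w_1 = -3*-2*-2*1 = -12  (running total: -24)
T_{122}*u_1*v_2*w_2 = 3*-2*-2*1 = 12  (running total: -12)
T_{211}*u_2*v_1*w_1 = 4*-2*-3*1 = 24  (running total: 12)
T_{212}*u_2*v_1*w_2 = 4*-2*-3*1 = 24  (running total: 36)
T_{221}*u_2*v_2*w_1 = 0*-2*-2*1 = 0  (running total: 36)
T_{222}*u_2*v_2*w_2 = -4*-2*-2*1 = -16  (running total: 20)
S = 20

20


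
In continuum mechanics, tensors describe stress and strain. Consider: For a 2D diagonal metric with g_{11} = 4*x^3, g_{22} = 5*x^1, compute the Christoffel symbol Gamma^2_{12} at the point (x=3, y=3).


For a diagonal metric, Gamma^k_{ij} = (1/2) g^{kk} (dg_{ik}/dx_j + dg_{jk}/dx_i - dg_{ij}/dx_k).
The metric is diagonal, so g_{ab} = 0 for a != b.
At the given point: g_{11} = 108, g_{22} = 15
g^{22} = 1/15
dg_{12}/dx_2 = 0 (off-diagonal)
dg_{22}/dx_1 = dg_{22}/dx_1 = 5
dg_{12}/dx_2 = 0 (off-diagonal)
Numerator = 0 + 5 - 0 = 5
Gamma^2_{12} = 5 / (2 * 15) = 1/6

1/6


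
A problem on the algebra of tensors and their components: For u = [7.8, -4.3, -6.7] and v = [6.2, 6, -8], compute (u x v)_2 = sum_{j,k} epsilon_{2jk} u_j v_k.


(u x v)_2 = sum_{j,k} epsilon_{2jk} u_j v_k. Only permutations of (1,2,3) contribute; the two non-zero terms are:
eps_{213} u_1 v_3 = -1 * 7.8 * -8 = 62.4
eps_{231} u_3 v_1 = 1 * -6.7 * 6.2 = -41.54
(u x v)_2 = 20.86

20.86


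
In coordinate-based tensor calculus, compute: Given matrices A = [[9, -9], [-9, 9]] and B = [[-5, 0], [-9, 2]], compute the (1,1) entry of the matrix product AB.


(AB)_{ij} = sum_k A_{ik} B_{kj}.
For i=1, j=1:
A_{11} * B_{11} = 9 * -5 = -45
A_{12} * B_{21} = -9 * -9 = 81
Sum = -45 + 81 = 36

36


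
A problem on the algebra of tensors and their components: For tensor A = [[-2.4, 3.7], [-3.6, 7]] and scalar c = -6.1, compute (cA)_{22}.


Scalar multiplication: (cA)_{ij} = c * A_{ij}.
c = -6.1
A_{22} = 7
(cA)_{22} = -6.1 * 7 = -42.7

-42.7


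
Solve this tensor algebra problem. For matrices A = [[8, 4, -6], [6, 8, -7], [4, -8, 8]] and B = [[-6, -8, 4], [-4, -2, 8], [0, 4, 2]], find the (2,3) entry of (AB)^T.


(AB)^T_{ij} = (AB)_{ji} = sum_k A_{jk} B_{ki}.
For i=2, j=3 we need (AB)_{32}:
A_{31} * B_{12} = 4 * -8 = -32
A_{32} * B_{22} = -8 * -2 = 16
A_{33} * B_{32} = 8 * 4 = 32
Sum = -32 + 16 + 32 = 16

16


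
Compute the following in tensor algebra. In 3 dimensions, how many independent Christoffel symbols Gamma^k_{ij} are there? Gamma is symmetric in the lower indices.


Christoffel symbols Gamma^k_{ij} are symmetric in i,j, so there are d * d(d+1)/2 independent symbols.
d = 3
d(d+1)/2 = 3 * 4 / 2 = 6
Total = 3 * 6 = 18

18


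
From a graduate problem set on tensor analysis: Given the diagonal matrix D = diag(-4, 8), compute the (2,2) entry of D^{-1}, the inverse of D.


For a diagonal matrix, the inverse has entries (D^{-1})_{ii} = 1/d_{ii}.
The diagonal entries are: d_{11} = -4, d_{22} = 8
We need (D^{-1})_{22} = 1/d_{22} = 1/8 = 1/8

1/8


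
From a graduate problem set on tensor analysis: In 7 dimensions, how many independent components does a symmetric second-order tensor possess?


A symmetric rank-2 tensor in d dimensions has d(d+1)/2 independent components.
d = 7
d(d+1)/2 = 7 * 8 / 2 = 56 / 2 = 28

28


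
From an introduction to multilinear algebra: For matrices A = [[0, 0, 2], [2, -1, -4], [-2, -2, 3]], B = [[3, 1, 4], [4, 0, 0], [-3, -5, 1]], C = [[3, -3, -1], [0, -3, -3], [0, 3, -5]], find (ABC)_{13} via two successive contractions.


(ABC)_{13} = sum_m (AB)_{1m} C_{m3}. First compute row 1 of AB.
(AB)_{11} = 0*3 + 0*4 + 2*-3 = -6
(AB)_{12} = 0*1 + 0*0 + 2*-5 = -10
(AB)_{13} = 0*4 + 0*0 + 2*1 = 2
Now contract with column 3 of C:
(AB)_{11} * C_{13} = -6 * -1 = 6
(AB)_{12} * C_{23} = -10 * -3 = 30
(AB)_{13} * C_{33} = 2 * -5 = -10
(ABC)_{13} = 6 + 30 + -10 = 26

26


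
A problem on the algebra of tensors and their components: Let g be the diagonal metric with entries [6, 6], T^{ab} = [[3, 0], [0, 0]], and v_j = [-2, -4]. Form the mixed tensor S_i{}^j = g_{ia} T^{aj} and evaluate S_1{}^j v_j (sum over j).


Step 1: lower the first index. For a diagonal metric, g_{ia} T^{aj} = g_{ii} T^{ij} (no sum on i).
g_{11} = 6
S_1{}^1 = 6 * T^{11} = 6 * 3 = 18
S_1{}^2 = 6 * T^{12} = 6 * 0 = 0
Step 2: contract S_1{}^j with v_j.
S_1{}^1 * v_1 = 18 * -2 = -36
S_1{}^2 * v_2 = 0 * -4 = 0
Result = -36 + 0 = -36

-36
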